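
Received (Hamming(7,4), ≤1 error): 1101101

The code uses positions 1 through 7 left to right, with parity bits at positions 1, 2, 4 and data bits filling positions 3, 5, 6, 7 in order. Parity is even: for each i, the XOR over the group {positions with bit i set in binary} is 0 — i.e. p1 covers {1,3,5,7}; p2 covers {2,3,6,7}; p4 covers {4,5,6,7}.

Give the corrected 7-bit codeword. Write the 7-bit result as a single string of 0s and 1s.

1101001

s1 (pos 1,3,5,7): 1⊕0⊕1⊕1 = 1
s2 (pos 2,3,6,7): 1⊕0⊕0⊕1 = 0
s4 (pos 4,5,6,7): 1⊕1⊕0⊕1 = 1
Syndrome s4…s1 = 101 → error at position 5.
Flip position 5: 1101101 → 1101001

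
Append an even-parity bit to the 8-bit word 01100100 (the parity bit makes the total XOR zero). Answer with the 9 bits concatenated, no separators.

XOR of the 8 data bits: 0⊕1⊕1⊕0⊕0⊕1⊕0⊕0 = 1
Parity bit = 1 (so all 9 bits XOR to 0).

011001001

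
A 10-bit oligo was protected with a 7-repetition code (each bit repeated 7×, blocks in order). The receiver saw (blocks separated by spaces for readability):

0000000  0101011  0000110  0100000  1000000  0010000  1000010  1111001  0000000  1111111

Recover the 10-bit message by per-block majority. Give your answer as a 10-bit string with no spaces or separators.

Block 1 (0000000): 0 ones → 0
Block 2 (0101011): 4 ones → 1
Block 3 (0000110): 2 ones → 0
Block 4 (0100000): 1 one → 0
Block 5 (1000000): 1 one → 0
Block 6 (0010000): 1 one → 0
Block 7 (1000010): 2 ones → 0
Block 8 (1111001): 5 ones → 1
Block 9 (0000000): 0 ones → 0
Block 10 (1111111): 7 ones → 1

0100000101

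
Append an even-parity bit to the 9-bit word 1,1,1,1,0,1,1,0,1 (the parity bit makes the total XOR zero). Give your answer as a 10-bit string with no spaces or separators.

XOR of the 9 data bits: 1⊕1⊕1⊕1⊕0⊕1⊕1⊕0⊕1 = 1
Parity bit = 1 (so all 10 bits XOR to 0).

1111011011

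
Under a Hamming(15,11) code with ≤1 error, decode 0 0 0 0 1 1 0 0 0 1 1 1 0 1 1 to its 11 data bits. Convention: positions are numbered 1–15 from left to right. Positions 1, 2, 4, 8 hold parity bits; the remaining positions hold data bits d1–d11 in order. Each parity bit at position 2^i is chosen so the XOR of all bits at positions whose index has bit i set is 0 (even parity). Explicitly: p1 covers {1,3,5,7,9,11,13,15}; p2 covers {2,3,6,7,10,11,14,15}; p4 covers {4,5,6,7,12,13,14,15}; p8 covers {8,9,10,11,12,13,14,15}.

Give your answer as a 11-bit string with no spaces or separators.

s1 (pos 1,3,5,7,9,11,13,15): 0⊕0⊕1⊕0⊕0⊕1⊕0⊕1 = 1
s2 (pos 2,3,6,7,10,11,14,15): 0⊕0⊕1⊕0⊕1⊕1⊕1⊕1 = 1
s4 (pos 4,5,6,7,12,13,14,15): 0⊕1⊕1⊕0⊕1⊕0⊕1⊕1 = 1
s8 (pos 8,9,10,11,12,13,14,15): 0⊕0⊕1⊕1⊕1⊕0⊕1⊕1 = 1
Syndrome s8…s1 = 1111 → error at position 15.
Flip position 15: 000011000111011 → 000011000111010
Read data bits from positions 3,5,6,7,9,10,11,12,13,14,15: 01100111010

01100111010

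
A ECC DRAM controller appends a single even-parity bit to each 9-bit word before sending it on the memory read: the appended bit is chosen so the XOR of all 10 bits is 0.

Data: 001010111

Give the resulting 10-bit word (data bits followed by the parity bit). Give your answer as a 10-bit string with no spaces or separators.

0010101111

XOR of the 9 data bits: 0⊕0⊕1⊕0⊕1⊕0⊕1⊕1⊕1 = 1
Parity bit = 1 (so all 10 bits XOR to 0).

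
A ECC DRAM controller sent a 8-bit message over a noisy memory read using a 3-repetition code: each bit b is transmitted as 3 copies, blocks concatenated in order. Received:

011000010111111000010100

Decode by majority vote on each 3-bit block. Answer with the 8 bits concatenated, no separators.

10011000

Block 1 (011): 2 ones → 1
Block 2 (000): 0 ones → 0
Block 3 (010): 1 one → 0
Block 4 (111): 3 ones → 1
Block 5 (111): 3 ones → 1
Block 6 (000): 0 ones → 0
Block 7 (010): 1 one → 0
Block 8 (100): 1 one → 0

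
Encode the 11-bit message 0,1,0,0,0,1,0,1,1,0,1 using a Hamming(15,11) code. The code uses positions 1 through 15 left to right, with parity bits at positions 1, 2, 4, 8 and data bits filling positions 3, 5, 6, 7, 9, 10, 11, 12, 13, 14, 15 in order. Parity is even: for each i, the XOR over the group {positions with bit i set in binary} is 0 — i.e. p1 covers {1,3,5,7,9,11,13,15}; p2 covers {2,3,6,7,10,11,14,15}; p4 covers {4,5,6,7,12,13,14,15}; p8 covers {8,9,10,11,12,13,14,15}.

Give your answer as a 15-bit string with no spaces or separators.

100010000101101

Place data at non-parity positions: p1 p2 0 p4 1 0 0 p8 0 1 0 1 1 0 1
p1 (pos 1,3,5,7,9,11,13,15): XOR of data positions = 0⊕1⊕0⊕0⊕0⊕1⊕1 = 1
p2 (pos 2,3,6,7,10,11,14,15): XOR of data positions = 0⊕0⊕0⊕1⊕0⊕0⊕1 = 0
p4 (pos 4,5,6,7,12,13,14,15): XOR of data positions = 1⊕0⊕0⊕1⊕1⊕0⊕1 = 0
p8 (pos 8,9,10,11,12,13,14,15): XOR of data positions = 0⊕1⊕0⊕1⊕1⊕0⊕1 = 0
Codeword: 100010000101101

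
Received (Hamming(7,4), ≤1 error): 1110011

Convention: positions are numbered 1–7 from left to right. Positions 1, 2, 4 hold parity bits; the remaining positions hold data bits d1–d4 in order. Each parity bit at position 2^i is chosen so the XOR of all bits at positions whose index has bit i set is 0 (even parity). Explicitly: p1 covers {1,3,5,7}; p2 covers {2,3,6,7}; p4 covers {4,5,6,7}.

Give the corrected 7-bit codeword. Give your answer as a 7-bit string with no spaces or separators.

s1 (pos 1,3,5,7): 1⊕1⊕0⊕1 = 1
s2 (pos 2,3,6,7): 1⊕1⊕1⊕1 = 0
s4 (pos 4,5,6,7): 0⊕0⊕1⊕1 = 0
Syndrome s4…s1 = 001 → error at position 1.
Flip position 1: 1110011 → 0110011

0110011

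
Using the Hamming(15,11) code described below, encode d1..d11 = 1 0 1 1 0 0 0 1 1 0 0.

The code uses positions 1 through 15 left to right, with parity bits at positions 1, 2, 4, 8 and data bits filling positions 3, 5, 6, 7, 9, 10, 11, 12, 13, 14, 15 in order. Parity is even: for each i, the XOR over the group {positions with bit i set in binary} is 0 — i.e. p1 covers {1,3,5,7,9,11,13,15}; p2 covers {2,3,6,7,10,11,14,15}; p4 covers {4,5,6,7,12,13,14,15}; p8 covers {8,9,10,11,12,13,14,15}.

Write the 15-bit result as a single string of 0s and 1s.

Place data at non-parity positions: p1 p2 1 p4 0 1 1 p8 0 0 0 1 1 0 0
p1 (pos 1,3,5,7,9,11,13,15): XOR of data positions = 1⊕0⊕1⊕0⊕0⊕1⊕0 = 1
p2 (pos 2,3,6,7,10,11,14,15): XOR of data positions = 1⊕1⊕1⊕0⊕0⊕0⊕0 = 1
p4 (pos 4,5,6,7,12,13,14,15): XOR of data positions = 0⊕1⊕1⊕1⊕1⊕0⊕0 = 0
p8 (pos 8,9,10,11,12,13,14,15): XOR of data positions = 0⊕0⊕0⊕1⊕1⊕0⊕0 = 0
Codeword: 111001100001100

111001100001100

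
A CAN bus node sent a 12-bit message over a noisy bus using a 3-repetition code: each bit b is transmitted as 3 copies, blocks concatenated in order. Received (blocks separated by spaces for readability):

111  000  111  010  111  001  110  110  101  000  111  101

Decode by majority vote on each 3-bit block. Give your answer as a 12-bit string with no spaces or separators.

101010111011

Block 1 (111): 3 ones → 1
Block 2 (000): 0 ones → 0
Block 3 (111): 3 ones → 1
Block 4 (010): 1 one → 0
Block 5 (111): 3 ones → 1
Block 6 (001): 1 one → 0
Block 7 (110): 2 ones → 1
Block 8 (110): 2 ones → 1
Block 9 (101): 2 ones → 1
Block 10 (000): 0 ones → 0
Block 11 (111): 3 ones → 1
Block 12 (101): 2 ones → 1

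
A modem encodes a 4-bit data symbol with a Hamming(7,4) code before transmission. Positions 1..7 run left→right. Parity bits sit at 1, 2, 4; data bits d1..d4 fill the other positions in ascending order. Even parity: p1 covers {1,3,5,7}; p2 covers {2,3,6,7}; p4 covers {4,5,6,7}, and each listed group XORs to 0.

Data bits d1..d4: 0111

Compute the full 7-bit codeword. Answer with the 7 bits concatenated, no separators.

0001111

Place data at non-parity positions: p1 p2 0 p4 1 1 1
p1 (pos 1,3,5,7): XOR of data positions = 0⊕1⊕1 = 0
p2 (pos 2,3,6,7): XOR of data positions = 0⊕1⊕1 = 0
p4 (pos 4,5,6,7): XOR of data positions = 1⊕1⊕1 = 1
Codeword: 0001111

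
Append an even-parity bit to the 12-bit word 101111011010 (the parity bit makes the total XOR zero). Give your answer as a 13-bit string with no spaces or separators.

XOR of the 12 data bits: 1⊕0⊕1⊕1⊕1⊕1⊕0⊕1⊕1⊕0⊕1⊕0 = 0
Parity bit = 0 (so all 13 bits XOR to 0).

1011110110100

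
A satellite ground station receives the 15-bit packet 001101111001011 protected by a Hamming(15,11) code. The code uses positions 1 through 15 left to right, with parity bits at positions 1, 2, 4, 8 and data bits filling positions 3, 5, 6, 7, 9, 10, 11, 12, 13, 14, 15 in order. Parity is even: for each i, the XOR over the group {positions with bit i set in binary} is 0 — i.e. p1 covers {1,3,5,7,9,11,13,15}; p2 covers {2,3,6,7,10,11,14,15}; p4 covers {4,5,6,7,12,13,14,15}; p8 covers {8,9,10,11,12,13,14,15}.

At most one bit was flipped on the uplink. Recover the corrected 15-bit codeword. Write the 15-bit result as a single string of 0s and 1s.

001101111101011

s1 (pos 1,3,5,7,9,11,13,15): 0⊕1⊕0⊕1⊕1⊕0⊕0⊕1 = 0
s2 (pos 2,3,6,7,10,11,14,15): 0⊕1⊕1⊕1⊕0⊕0⊕1⊕1 = 1
s4 (pos 4,5,6,7,12,13,14,15): 1⊕0⊕1⊕1⊕1⊕0⊕1⊕1 = 0
s8 (pos 8,9,10,11,12,13,14,15): 1⊕1⊕0⊕0⊕1⊕0⊕1⊕1 = 1
Syndrome s8…s1 = 1010 → error at position 10.
Flip position 10: 001101111001011 → 001101111101011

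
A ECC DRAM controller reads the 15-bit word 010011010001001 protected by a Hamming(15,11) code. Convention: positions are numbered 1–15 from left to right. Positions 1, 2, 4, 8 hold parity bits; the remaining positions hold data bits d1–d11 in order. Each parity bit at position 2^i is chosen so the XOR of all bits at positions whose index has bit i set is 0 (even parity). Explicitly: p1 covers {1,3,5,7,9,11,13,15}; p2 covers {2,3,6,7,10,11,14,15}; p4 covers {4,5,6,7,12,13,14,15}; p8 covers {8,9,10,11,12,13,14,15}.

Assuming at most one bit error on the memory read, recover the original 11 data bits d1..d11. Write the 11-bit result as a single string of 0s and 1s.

s1 (pos 1,3,5,7,9,11,13,15): 0⊕0⊕1⊕0⊕0⊕0⊕0⊕1 = 0
s2 (pos 2,3,6,7,10,11,14,15): 1⊕0⊕1⊕0⊕0⊕0⊕0⊕1 = 1
s4 (pos 4,5,6,7,12,13,14,15): 0⊕1⊕1⊕0⊕1⊕0⊕0⊕1 = 0
s8 (pos 8,9,10,11,12,13,14,15): 1⊕0⊕0⊕0⊕1⊕0⊕0⊕1 = 1
Syndrome s8…s1 = 1010 → error at position 10.
Flip position 10: 010011010001001 → 010011010101001
Read data bits from positions 3,5,6,7,9,10,11,12,13,14,15: 01100101001

01100101001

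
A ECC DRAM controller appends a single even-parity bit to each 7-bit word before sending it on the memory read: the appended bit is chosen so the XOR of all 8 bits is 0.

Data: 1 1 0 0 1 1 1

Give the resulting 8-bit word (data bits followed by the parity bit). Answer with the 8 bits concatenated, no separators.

11001111

XOR of the 7 data bits: 1⊕1⊕0⊕0⊕1⊕1⊕1 = 1
Parity bit = 1 (so all 8 bits XOR to 0).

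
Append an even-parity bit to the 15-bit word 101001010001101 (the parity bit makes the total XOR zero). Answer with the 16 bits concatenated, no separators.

1010010100011011

XOR of the 15 data bits: 1⊕0⊕1⊕0⊕0⊕1⊕0⊕1⊕0⊕0⊕0⊕1⊕1⊕0⊕1 = 1
Parity bit = 1 (so all 16 bits XOR to 0).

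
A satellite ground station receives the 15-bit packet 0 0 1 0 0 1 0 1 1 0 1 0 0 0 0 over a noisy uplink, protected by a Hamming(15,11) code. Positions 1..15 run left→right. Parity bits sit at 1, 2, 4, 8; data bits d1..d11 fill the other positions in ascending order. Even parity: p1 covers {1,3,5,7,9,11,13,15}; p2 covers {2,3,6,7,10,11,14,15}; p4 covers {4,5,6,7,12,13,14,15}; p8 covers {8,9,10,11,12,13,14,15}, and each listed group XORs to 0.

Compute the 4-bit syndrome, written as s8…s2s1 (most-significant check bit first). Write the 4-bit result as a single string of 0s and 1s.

s1 (pos 1,3,5,7,9,11,13,15): 0⊕1⊕0⊕0⊕1⊕1⊕0⊕0 = 1
s2 (pos 2,3,6,7,10,11,14,15): 0⊕1⊕1⊕0⊕0⊕1⊕0⊕0 = 1
s4 (pos 4,5,6,7,12,13,14,15): 0⊕0⊕1⊕0⊕0⊕0⊕0⊕0 = 1
s8 (pos 8,9,10,11,12,13,14,15): 1⊕1⊕0⊕1⊕0⊕0⊕0⊕0 = 1
Syndrome s8…s1 = 1111 → error at position 15.

1111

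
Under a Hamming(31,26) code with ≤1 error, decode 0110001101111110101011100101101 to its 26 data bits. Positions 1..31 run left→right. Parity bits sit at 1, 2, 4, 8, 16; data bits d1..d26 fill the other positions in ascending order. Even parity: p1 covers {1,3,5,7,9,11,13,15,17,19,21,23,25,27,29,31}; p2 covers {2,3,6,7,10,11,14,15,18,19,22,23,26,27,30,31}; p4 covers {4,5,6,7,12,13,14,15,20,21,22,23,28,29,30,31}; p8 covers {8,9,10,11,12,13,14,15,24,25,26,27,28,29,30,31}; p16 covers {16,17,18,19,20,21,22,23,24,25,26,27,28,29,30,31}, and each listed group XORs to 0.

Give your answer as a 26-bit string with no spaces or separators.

10010111111101011100101001

s1 (pos 1,3,5,7,9,11,13,15,17,19,21,23,25,27,29,31): 0⊕1⊕0⊕1⊕0⊕1⊕1⊕1⊕1⊕1⊕1⊕1⊕0⊕0⊕1⊕1 = 1
s2 (pos 2,3,6,7,10,11,14,15,18,19,22,23,26,27,30,31): 1⊕1⊕0⊕1⊕1⊕1⊕1⊕1⊕0⊕1⊕1⊕1⊕1⊕0⊕0⊕1 = 0
s4 (pos 4,5,6,7,12,13,14,15,20,21,22,23,28,29,30,31): 0⊕0⊕0⊕1⊕1⊕1⊕1⊕1⊕0⊕1⊕1⊕1⊕1⊕1⊕0⊕1 = 1
s8 (pos 8,9,10,11,12,13,14,15,24,25,26,27,28,29,30,31): 1⊕0⊕1⊕1⊕1⊕1⊕1⊕1⊕0⊕0⊕1⊕0⊕1⊕1⊕0⊕1 = 1
s16 (pos 16,17,18,19,20,21,22,23,24,25,26,27,28,29,30,31): 0⊕1⊕0⊕1⊕0⊕1⊕1⊕1⊕0⊕0⊕1⊕0⊕1⊕1⊕0⊕1 = 1
Syndrome s16…s1 = 11101 → error at position 29.
Flip position 29: 0110001101111110101011100101101 → 0110001101111110101011100101001
Read data bits from positions 3,5,6,7,9,10,11,12,13,14,15,17,18,19,20,21,22,23,24,25,26,27,28,29,30,31: 10010111111101011100101001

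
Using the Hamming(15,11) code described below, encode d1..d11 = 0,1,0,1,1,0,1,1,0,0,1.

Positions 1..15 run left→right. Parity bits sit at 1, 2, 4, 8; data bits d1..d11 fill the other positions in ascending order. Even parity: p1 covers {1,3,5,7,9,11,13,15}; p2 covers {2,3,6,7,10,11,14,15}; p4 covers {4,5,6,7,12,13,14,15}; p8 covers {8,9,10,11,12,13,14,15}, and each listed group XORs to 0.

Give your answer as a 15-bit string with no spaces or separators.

Place data at non-parity positions: p1 p2 0 p4 1 0 1 p8 1 0 1 1 0 0 1
p1 (pos 1,3,5,7,9,11,13,15): XOR of data positions = 0⊕1⊕1⊕1⊕1⊕0⊕1 = 1
p2 (pos 2,3,6,7,10,11,14,15): XOR of data positions = 0⊕0⊕1⊕0⊕1⊕0⊕1 = 1
p4 (pos 4,5,6,7,12,13,14,15): XOR of data positions = 1⊕0⊕1⊕1⊕0⊕0⊕1 = 0
p8 (pos 8,9,10,11,12,13,14,15): XOR of data positions = 1⊕0⊕1⊕1⊕0⊕0⊕1 = 0
Codeword: 110010101011001

110010101011001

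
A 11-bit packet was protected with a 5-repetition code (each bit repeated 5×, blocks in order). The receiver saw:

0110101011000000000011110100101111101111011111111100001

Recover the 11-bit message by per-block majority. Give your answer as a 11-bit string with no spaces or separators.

Block 1 (01101): 3 ones → 1
Block 2 (01011): 3 ones → 1
Block 3 (00000): 0 ones → 0
Block 4 (00000): 0 ones → 0
Block 5 (11110): 4 ones → 1
Block 6 (10010): 2 ones → 0
Block 7 (11111): 5 ones → 1
Block 8 (01111): 4 ones → 1
Block 9 (01111): 4 ones → 1
Block 10 (11111): 5 ones → 1
Block 11 (00001): 1 one → 0

11001011110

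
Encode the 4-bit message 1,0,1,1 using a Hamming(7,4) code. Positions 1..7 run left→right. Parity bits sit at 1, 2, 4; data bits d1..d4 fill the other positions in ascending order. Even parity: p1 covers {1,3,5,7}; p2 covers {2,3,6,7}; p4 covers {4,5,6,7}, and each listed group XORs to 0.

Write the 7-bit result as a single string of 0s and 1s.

Place data at non-parity positions: p1 p2 1 p4 0 1 1
p1 (pos 1,3,5,7): XOR of data positions = 1⊕0⊕1 = 0
p2 (pos 2,3,6,7): XOR of data positions = 1⊕1⊕1 = 1
p4 (pos 4,5,6,7): XOR of data positions = 0⊕1⊕1 = 0
Codeword: 0110011

0110011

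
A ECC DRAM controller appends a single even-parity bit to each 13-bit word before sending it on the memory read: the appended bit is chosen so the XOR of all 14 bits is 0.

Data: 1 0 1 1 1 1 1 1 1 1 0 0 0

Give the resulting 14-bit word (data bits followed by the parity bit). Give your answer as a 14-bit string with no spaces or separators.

10111111110001

XOR of the 13 data bits: 1⊕0⊕1⊕1⊕1⊕1⊕1⊕1⊕1⊕1⊕0⊕0⊕0 = 1
Parity bit = 1 (so all 14 bits XOR to 0).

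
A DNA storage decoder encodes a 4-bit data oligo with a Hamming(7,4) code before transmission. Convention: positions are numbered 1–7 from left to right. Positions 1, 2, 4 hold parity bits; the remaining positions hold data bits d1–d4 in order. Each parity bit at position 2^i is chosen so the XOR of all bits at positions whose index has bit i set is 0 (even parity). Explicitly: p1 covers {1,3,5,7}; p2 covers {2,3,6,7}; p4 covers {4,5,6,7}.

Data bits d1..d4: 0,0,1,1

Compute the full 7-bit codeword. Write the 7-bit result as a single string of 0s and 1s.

1000011

Place data at non-parity positions: p1 p2 0 p4 0 1 1
p1 (pos 1,3,5,7): XOR of data positions = 0⊕0⊕1 = 1
p2 (pos 2,3,6,7): XOR of data positions = 0⊕1⊕1 = 0
p4 (pos 4,5,6,7): XOR of data positions = 0⊕1⊕1 = 0
Codeword: 1000011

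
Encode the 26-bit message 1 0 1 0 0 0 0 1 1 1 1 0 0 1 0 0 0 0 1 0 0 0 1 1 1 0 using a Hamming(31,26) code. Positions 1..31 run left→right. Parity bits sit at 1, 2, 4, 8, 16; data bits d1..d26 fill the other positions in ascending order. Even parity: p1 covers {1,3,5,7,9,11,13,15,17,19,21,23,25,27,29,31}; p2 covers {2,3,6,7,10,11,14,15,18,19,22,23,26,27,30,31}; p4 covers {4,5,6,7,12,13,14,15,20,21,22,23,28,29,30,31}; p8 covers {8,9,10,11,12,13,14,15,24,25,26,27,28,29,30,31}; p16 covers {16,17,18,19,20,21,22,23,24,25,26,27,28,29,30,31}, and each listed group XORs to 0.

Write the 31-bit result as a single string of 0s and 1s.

1010010000011111001000010001110

Place data at non-parity positions: p1 p2 1 p4 0 1 0 p8 0 0 0 1 1 1 1 p16 0 0 1 0 0 0 0 1 0 0 0 1 1 1 0
p1 (pos 1,3,5,7,9,11,13,15,17,19,21,23,25,27,29,31): XOR of data positions = 1⊕0⊕0⊕0⊕0⊕1⊕1⊕0⊕1⊕0⊕0⊕0⊕0⊕1⊕0 = 1
p2 (pos 2,3,6,7,10,11,14,15,18,19,22,23,26,27,30,31): XOR of data positions = 1⊕1⊕0⊕0⊕0⊕1⊕1⊕0⊕1⊕0⊕0⊕0⊕0⊕1⊕0 = 0
p4 (pos 4,5,6,7,12,13,14,15,20,21,22,23,28,29,30,31): XOR of data positions = 0⊕1⊕0⊕1⊕1⊕1⊕1⊕0⊕0⊕0⊕0⊕1⊕1⊕1⊕0 = 0
p8 (pos 8,9,10,11,12,13,14,15,24,25,26,27,28,29,30,31): XOR of data positions = 0⊕0⊕0⊕1⊕1⊕1⊕1⊕1⊕0⊕0⊕0⊕1⊕1⊕1⊕0 = 0
p16 (pos 16,17,18,19,20,21,22,23,24,25,26,27,28,29,30,31): XOR of data positions = 0⊕0⊕1⊕0⊕0⊕0⊕0⊕1⊕0⊕0⊕0⊕1⊕1⊕1⊕0 = 1
Codeword: 1010010000011111001000010001110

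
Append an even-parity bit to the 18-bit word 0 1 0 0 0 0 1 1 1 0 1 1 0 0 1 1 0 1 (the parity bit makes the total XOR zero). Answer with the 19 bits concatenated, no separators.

XOR of the 18 data bits: 0⊕1⊕0⊕0⊕0⊕0⊕1⊕1⊕1⊕0⊕1⊕1⊕0⊕0⊕1⊕1⊕0⊕1 = 1
Parity bit = 1 (so all 19 bits XOR to 0).

0100001110110011011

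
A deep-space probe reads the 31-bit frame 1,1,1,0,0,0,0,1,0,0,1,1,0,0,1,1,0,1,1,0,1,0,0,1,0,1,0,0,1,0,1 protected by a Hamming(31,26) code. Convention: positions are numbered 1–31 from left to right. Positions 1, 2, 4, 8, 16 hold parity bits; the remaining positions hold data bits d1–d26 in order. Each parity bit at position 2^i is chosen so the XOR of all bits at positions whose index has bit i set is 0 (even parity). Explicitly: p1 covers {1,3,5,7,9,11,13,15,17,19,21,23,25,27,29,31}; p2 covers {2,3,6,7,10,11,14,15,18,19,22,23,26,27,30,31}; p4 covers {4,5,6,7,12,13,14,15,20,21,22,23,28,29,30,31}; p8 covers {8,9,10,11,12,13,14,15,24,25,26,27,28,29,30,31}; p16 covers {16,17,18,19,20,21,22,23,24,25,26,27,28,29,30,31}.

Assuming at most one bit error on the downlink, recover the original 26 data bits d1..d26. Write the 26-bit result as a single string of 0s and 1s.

10000011001011010010100101

s1 (pos 1,3,5,7,9,11,13,15,17,19,21,23,25,27,29,31): 1⊕1⊕0⊕0⊕0⊕1⊕0⊕1⊕0⊕1⊕1⊕0⊕0⊕0⊕1⊕1 = 0
s2 (pos 2,3,6,7,10,11,14,15,18,19,22,23,26,27,30,31): 1⊕1⊕0⊕0⊕0⊕1⊕0⊕1⊕1⊕1⊕0⊕0⊕1⊕0⊕0⊕1 = 0
s4 (pos 4,5,6,7,12,13,14,15,20,21,22,23,28,29,30,31): 0⊕0⊕0⊕0⊕1⊕0⊕0⊕1⊕0⊕1⊕0⊕0⊕0⊕1⊕0⊕1 = 1
s8 (pos 8,9,10,11,12,13,14,15,24,25,26,27,28,29,30,31): 1⊕0⊕0⊕1⊕1⊕0⊕0⊕1⊕1⊕0⊕1⊕0⊕0⊕1⊕0⊕1 = 0
s16 (pos 16,17,18,19,20,21,22,23,24,25,26,27,28,29,30,31): 1⊕0⊕1⊕1⊕0⊕1⊕0⊕0⊕1⊕0⊕1⊕0⊕0⊕1⊕0⊕1 = 0
Syndrome s16…s1 = 00100 → error at position 4.
Flip position 4: 1110000100110011011010010100101 → 1111000100110011011010010100101
Read data bits from positions 3,5,6,7,9,10,11,12,13,14,15,17,18,19,20,21,22,23,24,25,26,27,28,29,30,31: 10000011001011010010100101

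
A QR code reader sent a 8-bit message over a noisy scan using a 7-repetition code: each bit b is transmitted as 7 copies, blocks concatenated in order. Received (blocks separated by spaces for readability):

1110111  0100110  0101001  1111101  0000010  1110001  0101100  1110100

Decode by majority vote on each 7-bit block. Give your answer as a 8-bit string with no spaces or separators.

Block 1 (1110111): 6 ones → 1
Block 2 (0100110): 3 ones → 0
Block 3 (0101001): 3 ones → 0
Block 4 (1111101): 6 ones → 1
Block 5 (0000010): 1 one → 0
Block 6 (1110001): 4 ones → 1
Block 7 (0101100): 3 ones → 0
Block 8 (1110100): 4 ones → 1

10010101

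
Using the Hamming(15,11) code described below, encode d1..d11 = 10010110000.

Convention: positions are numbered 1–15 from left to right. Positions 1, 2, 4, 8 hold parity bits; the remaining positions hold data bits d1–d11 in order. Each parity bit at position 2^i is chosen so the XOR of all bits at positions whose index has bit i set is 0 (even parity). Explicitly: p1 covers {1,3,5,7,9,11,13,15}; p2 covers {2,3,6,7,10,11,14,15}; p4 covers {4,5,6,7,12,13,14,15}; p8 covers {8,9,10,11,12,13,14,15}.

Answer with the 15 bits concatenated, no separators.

101100100110000

Place data at non-parity positions: p1 p2 1 p4 0 0 1 p8 0 1 1 0 0 0 0
p1 (pos 1,3,5,7,9,11,13,15): XOR of data positions = 1⊕0⊕1⊕0⊕1⊕0⊕0 = 1
p2 (pos 2,3,6,7,10,11,14,15): XOR of data positions = 1⊕0⊕1⊕1⊕1⊕0⊕0 = 0
p4 (pos 4,5,6,7,12,13,14,15): XOR of data positions = 0⊕0⊕1⊕0⊕0⊕0⊕0 = 1
p8 (pos 8,9,10,11,12,13,14,15): XOR of data positions = 0⊕1⊕1⊕0⊕0⊕0⊕0 = 0
Codeword: 101100100110000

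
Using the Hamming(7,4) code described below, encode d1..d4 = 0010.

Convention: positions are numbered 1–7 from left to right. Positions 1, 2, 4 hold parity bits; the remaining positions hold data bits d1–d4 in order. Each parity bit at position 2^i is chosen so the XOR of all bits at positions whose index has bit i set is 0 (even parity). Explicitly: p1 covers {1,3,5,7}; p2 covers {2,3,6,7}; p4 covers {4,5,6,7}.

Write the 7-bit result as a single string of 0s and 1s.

0101010

Place data at non-parity positions: p1 p2 0 p4 0 1 0
p1 (pos 1,3,5,7): XOR of data positions = 0⊕0⊕0 = 0
p2 (pos 2,3,6,7): XOR of data positions = 0⊕1⊕0 = 1
p4 (pos 4,5,6,7): XOR of data positions = 0⊕1⊕0 = 1
Codeword: 0101010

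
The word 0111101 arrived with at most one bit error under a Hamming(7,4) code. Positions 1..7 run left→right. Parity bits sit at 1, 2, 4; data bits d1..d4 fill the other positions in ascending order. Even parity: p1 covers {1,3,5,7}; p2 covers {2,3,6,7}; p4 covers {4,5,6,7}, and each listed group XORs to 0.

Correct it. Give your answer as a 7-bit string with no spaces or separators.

s1 (pos 1,3,5,7): 0⊕1⊕1⊕1 = 1
s2 (pos 2,3,6,7): 1⊕1⊕0⊕1 = 1
s4 (pos 4,5,6,7): 1⊕1⊕0⊕1 = 1
Syndrome s4…s1 = 111 → error at position 7.
Flip position 7: 0111101 → 0111100

0111100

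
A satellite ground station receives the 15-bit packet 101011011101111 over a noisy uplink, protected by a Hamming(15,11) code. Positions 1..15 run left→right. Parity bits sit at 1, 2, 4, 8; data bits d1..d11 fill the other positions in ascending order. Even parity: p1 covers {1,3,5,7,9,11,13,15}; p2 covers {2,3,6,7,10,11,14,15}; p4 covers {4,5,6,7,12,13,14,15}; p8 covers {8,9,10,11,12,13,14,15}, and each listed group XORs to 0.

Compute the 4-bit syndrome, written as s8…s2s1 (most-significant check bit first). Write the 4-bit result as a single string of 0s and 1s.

1010

s1 (pos 1,3,5,7,9,11,13,15): 1⊕1⊕1⊕0⊕1⊕0⊕1⊕1 = 0
s2 (pos 2,3,6,7,10,11,14,15): 0⊕1⊕1⊕0⊕1⊕0⊕1⊕1 = 1
s4 (pos 4,5,6,7,12,13,14,15): 0⊕1⊕1⊕0⊕1⊕1⊕1⊕1 = 0
s8 (pos 8,9,10,11,12,13,14,15): 1⊕1⊕1⊕0⊕1⊕1⊕1⊕1 = 1
Syndrome s8…s1 = 1010 → error at position 10.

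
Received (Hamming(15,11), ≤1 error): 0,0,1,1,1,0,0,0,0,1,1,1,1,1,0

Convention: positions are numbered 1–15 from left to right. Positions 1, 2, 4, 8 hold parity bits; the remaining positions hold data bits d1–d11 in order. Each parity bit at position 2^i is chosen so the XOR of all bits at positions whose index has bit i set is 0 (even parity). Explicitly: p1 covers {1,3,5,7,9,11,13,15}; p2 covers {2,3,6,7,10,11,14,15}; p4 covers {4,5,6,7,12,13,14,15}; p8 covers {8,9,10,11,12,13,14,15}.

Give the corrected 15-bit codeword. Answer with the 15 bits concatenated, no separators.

s1 (pos 1,3,5,7,9,11,13,15): 0⊕1⊕1⊕0⊕0⊕1⊕1⊕0 = 0
s2 (pos 2,3,6,7,10,11,14,15): 0⊕1⊕0⊕0⊕1⊕1⊕1⊕0 = 0
s4 (pos 4,5,6,7,12,13,14,15): 1⊕1⊕0⊕0⊕1⊕1⊕1⊕0 = 1
s8 (pos 8,9,10,11,12,13,14,15): 0⊕0⊕1⊕1⊕1⊕1⊕1⊕0 = 1
Syndrome s8…s1 = 1100 → error at position 12.
Flip position 12: 001110000111110 → 001110000110110

001110000110110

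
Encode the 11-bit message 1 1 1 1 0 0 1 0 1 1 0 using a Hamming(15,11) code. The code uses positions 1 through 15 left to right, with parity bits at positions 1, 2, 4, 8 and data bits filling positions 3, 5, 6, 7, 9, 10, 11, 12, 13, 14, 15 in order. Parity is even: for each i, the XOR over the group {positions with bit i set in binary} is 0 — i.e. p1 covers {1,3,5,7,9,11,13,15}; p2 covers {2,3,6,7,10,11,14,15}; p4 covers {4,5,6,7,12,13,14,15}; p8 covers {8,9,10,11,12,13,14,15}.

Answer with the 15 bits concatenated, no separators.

Place data at non-parity positions: p1 p2 1 p4 1 1 1 p8 0 0 1 0 1 1 0
p1 (pos 1,3,5,7,9,11,13,15): XOR of data positions = 1⊕1⊕1⊕0⊕1⊕1⊕0 = 1
p2 (pos 2,3,6,7,10,11,14,15): XOR of data positions = 1⊕1⊕1⊕0⊕1⊕1⊕0 = 1
p4 (pos 4,5,6,7,12,13,14,15): XOR of data positions = 1⊕1⊕1⊕0⊕1⊕1⊕0 = 1
p8 (pos 8,9,10,11,12,13,14,15): XOR of data positions = 0⊕0⊕1⊕0⊕1⊕1⊕0 = 1
Codeword: 111111110010110

111111110010110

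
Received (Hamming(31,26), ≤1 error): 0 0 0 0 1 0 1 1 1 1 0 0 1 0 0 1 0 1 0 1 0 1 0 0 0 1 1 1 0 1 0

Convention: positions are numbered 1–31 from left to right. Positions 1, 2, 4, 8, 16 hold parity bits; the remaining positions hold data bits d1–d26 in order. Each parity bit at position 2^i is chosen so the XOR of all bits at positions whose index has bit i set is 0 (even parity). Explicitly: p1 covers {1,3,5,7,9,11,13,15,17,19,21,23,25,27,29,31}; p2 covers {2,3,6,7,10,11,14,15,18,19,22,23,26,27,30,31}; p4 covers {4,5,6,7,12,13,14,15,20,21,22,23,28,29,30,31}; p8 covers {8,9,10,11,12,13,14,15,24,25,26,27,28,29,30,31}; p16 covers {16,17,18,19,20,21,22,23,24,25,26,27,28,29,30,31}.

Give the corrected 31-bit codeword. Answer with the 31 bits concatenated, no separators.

s1 (pos 1,3,5,7,9,11,13,15,17,19,21,23,25,27,29,31): 0⊕0⊕1⊕1⊕1⊕0⊕1⊕0⊕0⊕0⊕0⊕0⊕0⊕1⊕0⊕0 = 1
s2 (pos 2,3,6,7,10,11,14,15,18,19,22,23,26,27,30,31): 0⊕0⊕0⊕1⊕1⊕0⊕0⊕0⊕1⊕0⊕1⊕0⊕1⊕1⊕1⊕0 = 1
s4 (pos 4,5,6,7,12,13,14,15,20,21,22,23,28,29,30,31): 0⊕1⊕0⊕1⊕0⊕1⊕0⊕0⊕1⊕0⊕1⊕0⊕1⊕0⊕1⊕0 = 1
s8 (pos 8,9,10,11,12,13,14,15,24,25,26,27,28,29,30,31): 1⊕1⊕1⊕0⊕0⊕1⊕0⊕0⊕0⊕0⊕1⊕1⊕1⊕0⊕1⊕0 = 0
s16 (pos 16,17,18,19,20,21,22,23,24,25,26,27,28,29,30,31): 1⊕0⊕1⊕0⊕1⊕0⊕1⊕0⊕0⊕0⊕1⊕1⊕1⊕0⊕1⊕0 = 0
Syndrome s16…s1 = 00111 → error at position 7.
Flip position 7: 0000101111001001010101000111010 → 0000100111001001010101000111010

0000100111001001010101000111010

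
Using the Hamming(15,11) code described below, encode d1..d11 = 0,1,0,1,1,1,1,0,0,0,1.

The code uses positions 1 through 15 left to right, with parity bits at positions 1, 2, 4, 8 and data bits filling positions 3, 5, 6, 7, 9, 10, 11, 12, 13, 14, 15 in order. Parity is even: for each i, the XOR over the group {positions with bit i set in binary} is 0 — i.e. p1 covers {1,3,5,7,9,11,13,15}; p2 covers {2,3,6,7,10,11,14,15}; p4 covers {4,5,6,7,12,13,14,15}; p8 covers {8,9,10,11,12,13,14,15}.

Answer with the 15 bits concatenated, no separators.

100110101110001

Place data at non-parity positions: p1 p2 0 p4 1 0 1 p8 1 1 1 0 0 0 1
p1 (pos 1,3,5,7,9,11,13,15): XOR of data positions = 0⊕1⊕1⊕1⊕1⊕0⊕1 = 1
p2 (pos 2,3,6,7,10,11,14,15): XOR of data positions = 0⊕0⊕1⊕1⊕1⊕0⊕1 = 0
p4 (pos 4,5,6,7,12,13,14,15): XOR of data positions = 1⊕0⊕1⊕0⊕0⊕0⊕1 = 1
p8 (pos 8,9,10,11,12,13,14,15): XOR of data positions = 1⊕1⊕1⊕0⊕0⊕0⊕1 = 0
Codeword: 100110101110001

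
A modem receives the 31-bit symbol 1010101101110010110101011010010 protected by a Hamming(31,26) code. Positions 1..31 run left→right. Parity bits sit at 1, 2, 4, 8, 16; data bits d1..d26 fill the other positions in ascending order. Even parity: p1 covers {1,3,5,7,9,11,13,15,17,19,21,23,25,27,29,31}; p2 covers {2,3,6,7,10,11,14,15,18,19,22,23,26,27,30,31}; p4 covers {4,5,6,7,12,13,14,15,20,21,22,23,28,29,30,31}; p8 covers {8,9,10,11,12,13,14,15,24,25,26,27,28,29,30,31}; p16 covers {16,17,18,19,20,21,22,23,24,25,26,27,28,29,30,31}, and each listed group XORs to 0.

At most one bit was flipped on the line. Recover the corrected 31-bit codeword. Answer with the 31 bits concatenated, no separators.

1010101101110000110101011010010

s1 (pos 1,3,5,7,9,11,13,15,17,19,21,23,25,27,29,31): 1⊕1⊕1⊕1⊕0⊕1⊕0⊕1⊕1⊕0⊕0⊕0⊕1⊕1⊕0⊕0 = 1
s2 (pos 2,3,6,7,10,11,14,15,18,19,22,23,26,27,30,31): 0⊕1⊕0⊕1⊕1⊕1⊕0⊕1⊕1⊕0⊕1⊕0⊕0⊕1⊕1⊕0 = 1
s4 (pos 4,5,6,7,12,13,14,15,20,21,22,23,28,29,30,31): 0⊕1⊕0⊕1⊕1⊕0⊕0⊕1⊕1⊕0⊕1⊕0⊕0⊕0⊕1⊕0 = 1
s8 (pos 8,9,10,11,12,13,14,15,24,25,26,27,28,29,30,31): 1⊕0⊕1⊕1⊕1⊕0⊕0⊕1⊕1⊕1⊕0⊕1⊕0⊕0⊕1⊕0 = 1
s16 (pos 16,17,18,19,20,21,22,23,24,25,26,27,28,29,30,31): 0⊕1⊕1⊕0⊕1⊕0⊕1⊕0⊕1⊕1⊕0⊕1⊕0⊕0⊕1⊕0 = 0
Syndrome s16…s1 = 01111 → error at position 15.
Flip position 15: 1010101101110010110101011010010 → 1010101101110000110101011010010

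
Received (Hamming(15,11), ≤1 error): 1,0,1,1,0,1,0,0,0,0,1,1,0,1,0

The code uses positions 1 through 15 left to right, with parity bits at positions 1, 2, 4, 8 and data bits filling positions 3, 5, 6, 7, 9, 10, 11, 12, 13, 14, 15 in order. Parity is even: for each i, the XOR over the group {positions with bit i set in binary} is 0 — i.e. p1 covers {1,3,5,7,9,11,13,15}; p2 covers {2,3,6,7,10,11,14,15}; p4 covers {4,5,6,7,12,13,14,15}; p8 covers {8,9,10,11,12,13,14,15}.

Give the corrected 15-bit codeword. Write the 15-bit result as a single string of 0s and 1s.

101101001011010

s1 (pos 1,3,5,7,9,11,13,15): 1⊕1⊕0⊕0⊕0⊕1⊕0⊕0 = 1
s2 (pos 2,3,6,7,10,11,14,15): 0⊕1⊕1⊕0⊕0⊕1⊕1⊕0 = 0
s4 (pos 4,5,6,7,12,13,14,15): 1⊕0⊕1⊕0⊕1⊕0⊕1⊕0 = 0
s8 (pos 8,9,10,11,12,13,14,15): 0⊕0⊕0⊕1⊕1⊕0⊕1⊕0 = 1
Syndrome s8…s1 = 1001 → error at position 9.
Flip position 9: 101101000011010 → 101101001011010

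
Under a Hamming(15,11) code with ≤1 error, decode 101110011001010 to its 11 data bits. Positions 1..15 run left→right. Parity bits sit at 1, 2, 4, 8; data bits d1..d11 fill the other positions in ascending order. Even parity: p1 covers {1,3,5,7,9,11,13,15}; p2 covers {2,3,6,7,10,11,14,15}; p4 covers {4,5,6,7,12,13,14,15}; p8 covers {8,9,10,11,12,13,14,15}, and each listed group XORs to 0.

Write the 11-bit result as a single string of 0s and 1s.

11001001010

s1 (pos 1,3,5,7,9,11,13,15): 1⊕1⊕1⊕0⊕1⊕0⊕0⊕0 = 0
s2 (pos 2,3,6,7,10,11,14,15): 0⊕1⊕0⊕0⊕0⊕0⊕1⊕0 = 0
s4 (pos 4,5,6,7,12,13,14,15): 1⊕1⊕0⊕0⊕1⊕0⊕1⊕0 = 0
s8 (pos 8,9,10,11,12,13,14,15): 1⊕1⊕0⊕0⊕1⊕0⊕1⊕0 = 0
Syndrome s8…s1 = 0000 → no error.
Read data bits from positions 3,5,6,7,9,10,11,12,13,14,15: 11001001010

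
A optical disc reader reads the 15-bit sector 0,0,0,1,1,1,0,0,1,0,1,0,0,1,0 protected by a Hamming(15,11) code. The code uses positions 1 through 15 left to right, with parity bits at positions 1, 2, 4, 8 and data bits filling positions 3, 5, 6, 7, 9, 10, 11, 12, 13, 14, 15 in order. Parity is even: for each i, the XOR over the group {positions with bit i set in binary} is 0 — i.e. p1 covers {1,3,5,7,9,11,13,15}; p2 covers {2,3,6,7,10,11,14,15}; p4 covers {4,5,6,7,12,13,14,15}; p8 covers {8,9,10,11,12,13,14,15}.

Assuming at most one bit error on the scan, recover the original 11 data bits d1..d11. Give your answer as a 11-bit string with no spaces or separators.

01101000010

s1 (pos 1,3,5,7,9,11,13,15): 0⊕0⊕1⊕0⊕1⊕1⊕0⊕0 = 1
s2 (pos 2,3,6,7,10,11,14,15): 0⊕0⊕1⊕0⊕0⊕1⊕1⊕0 = 1
s4 (pos 4,5,6,7,12,13,14,15): 1⊕1⊕1⊕0⊕0⊕0⊕1⊕0 = 0
s8 (pos 8,9,10,11,12,13,14,15): 0⊕1⊕0⊕1⊕0⊕0⊕1⊕0 = 1
Syndrome s8…s1 = 1011 → error at position 11.
Flip position 11: 000111001010010 → 000111001000010
Read data bits from positions 3,5,6,7,9,10,11,12,13,14,15: 01101000010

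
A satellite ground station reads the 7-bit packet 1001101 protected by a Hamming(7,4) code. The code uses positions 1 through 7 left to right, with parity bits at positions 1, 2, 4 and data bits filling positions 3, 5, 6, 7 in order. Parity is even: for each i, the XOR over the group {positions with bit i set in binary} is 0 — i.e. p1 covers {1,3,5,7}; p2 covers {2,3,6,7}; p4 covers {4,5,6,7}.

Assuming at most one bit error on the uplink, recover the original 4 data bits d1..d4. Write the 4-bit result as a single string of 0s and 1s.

0100

s1 (pos 1,3,5,7): 1⊕0⊕1⊕1 = 1
s2 (pos 2,3,6,7): 0⊕0⊕0⊕1 = 1
s4 (pos 4,5,6,7): 1⊕1⊕0⊕1 = 1
Syndrome s4…s1 = 111 → error at position 7.
Flip position 7: 1001101 → 1001100
Read data bits from positions 3,5,6,7: 0100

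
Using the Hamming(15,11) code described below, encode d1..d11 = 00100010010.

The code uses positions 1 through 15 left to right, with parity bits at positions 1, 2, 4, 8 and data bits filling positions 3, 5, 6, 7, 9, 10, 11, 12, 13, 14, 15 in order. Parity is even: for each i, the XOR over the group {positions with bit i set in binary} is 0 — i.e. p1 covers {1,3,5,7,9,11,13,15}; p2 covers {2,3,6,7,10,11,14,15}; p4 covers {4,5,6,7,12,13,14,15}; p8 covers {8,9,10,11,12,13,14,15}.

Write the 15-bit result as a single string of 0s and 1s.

Place data at non-parity positions: p1 p2 0 p4 0 1 0 p8 0 0 1 0 0 1 0
p1 (pos 1,3,5,7,9,11,13,15): XOR of data positions = 0⊕0⊕0⊕0⊕1⊕0⊕0 = 1
p2 (pos 2,3,6,7,10,11,14,15): XOR of data positions = 0⊕1⊕0⊕0⊕1⊕1⊕0 = 1
p4 (pos 4,5,6,7,12,13,14,15): XOR of data positions = 0⊕1⊕0⊕0⊕0⊕1⊕0 = 0
p8 (pos 8,9,10,11,12,13,14,15): XOR of data positions = 0⊕0⊕1⊕0⊕0⊕1⊕0 = 0
Codeword: 110001000010010

110001000010010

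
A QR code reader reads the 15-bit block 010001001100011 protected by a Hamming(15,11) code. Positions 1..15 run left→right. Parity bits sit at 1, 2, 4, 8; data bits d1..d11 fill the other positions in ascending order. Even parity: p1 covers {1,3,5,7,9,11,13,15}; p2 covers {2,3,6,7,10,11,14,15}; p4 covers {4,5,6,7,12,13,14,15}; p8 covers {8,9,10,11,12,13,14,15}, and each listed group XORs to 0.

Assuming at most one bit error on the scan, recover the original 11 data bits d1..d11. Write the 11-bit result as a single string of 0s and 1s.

00001100011

s1 (pos 1,3,5,7,9,11,13,15): 0⊕0⊕0⊕0⊕1⊕0⊕0⊕1 = 0
s2 (pos 2,3,6,7,10,11,14,15): 1⊕0⊕1⊕0⊕1⊕0⊕1⊕1 = 1
s4 (pos 4,5,6,7,12,13,14,15): 0⊕0⊕1⊕0⊕0⊕0⊕1⊕1 = 1
s8 (pos 8,9,10,11,12,13,14,15): 0⊕1⊕1⊕0⊕0⊕0⊕1⊕1 = 0
Syndrome s8…s1 = 0110 → error at position 6.
Flip position 6: 010001001100011 → 010000001100011
Read data bits from positions 3,5,6,7,9,10,11,12,13,14,15: 00001100011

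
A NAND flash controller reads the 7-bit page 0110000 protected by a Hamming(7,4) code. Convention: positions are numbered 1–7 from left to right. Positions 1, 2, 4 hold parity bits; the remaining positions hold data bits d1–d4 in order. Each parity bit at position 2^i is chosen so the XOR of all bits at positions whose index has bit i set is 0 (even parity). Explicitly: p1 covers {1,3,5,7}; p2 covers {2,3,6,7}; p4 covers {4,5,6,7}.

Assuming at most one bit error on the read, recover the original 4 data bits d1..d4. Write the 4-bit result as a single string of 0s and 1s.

s1 (pos 1,3,5,7): 0⊕1⊕0⊕0 = 1
s2 (pos 2,3,6,7): 1⊕1⊕0⊕0 = 0
s4 (pos 4,5,6,7): 0⊕0⊕0⊕0 = 0
Syndrome s4…s1 = 001 → error at position 1.
Flip position 1: 0110000 → 1110000
Read data bits from positions 3,5,6,7: 1000

1000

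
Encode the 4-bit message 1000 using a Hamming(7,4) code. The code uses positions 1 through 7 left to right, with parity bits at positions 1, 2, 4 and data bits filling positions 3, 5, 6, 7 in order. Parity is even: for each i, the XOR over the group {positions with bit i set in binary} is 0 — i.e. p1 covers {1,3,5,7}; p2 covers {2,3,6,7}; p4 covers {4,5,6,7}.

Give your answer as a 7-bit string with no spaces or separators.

1110000

Place data at non-parity positions: p1 p2 1 p4 0 0 0
p1 (pos 1,3,5,7): XOR of data positions = 1⊕0⊕0 = 1
p2 (pos 2,3,6,7): XOR of data positions = 1⊕0⊕0 = 1
p4 (pos 4,5,6,7): XOR of data positions = 0⊕0⊕0 = 0
Codeword: 1110000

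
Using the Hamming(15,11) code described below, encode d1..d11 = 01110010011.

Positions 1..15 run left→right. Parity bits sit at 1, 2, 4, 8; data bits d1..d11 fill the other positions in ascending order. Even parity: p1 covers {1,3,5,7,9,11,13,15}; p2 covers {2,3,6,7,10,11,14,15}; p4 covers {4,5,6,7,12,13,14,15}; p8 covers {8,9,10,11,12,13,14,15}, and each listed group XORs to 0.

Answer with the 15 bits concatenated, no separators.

010111110010011

Place data at non-parity positions: p1 p2 0 p4 1 1 1 p8 0 0 1 0 0 1 1
p1 (pos 1,3,5,7,9,11,13,15): XOR of data positions = 0⊕1⊕1⊕0⊕1⊕0⊕1 = 0
p2 (pos 2,3,6,7,10,11,14,15): XOR of data positions = 0⊕1⊕1⊕0⊕1⊕1⊕1 = 1
p4 (pos 4,5,6,7,12,13,14,15): XOR of data positions = 1⊕1⊕1⊕0⊕0⊕1⊕1 = 1
p8 (pos 8,9,10,11,12,13,14,15): XOR of data positions = 0⊕0⊕1⊕0⊕0⊕1⊕1 = 1
Codeword: 010111110010011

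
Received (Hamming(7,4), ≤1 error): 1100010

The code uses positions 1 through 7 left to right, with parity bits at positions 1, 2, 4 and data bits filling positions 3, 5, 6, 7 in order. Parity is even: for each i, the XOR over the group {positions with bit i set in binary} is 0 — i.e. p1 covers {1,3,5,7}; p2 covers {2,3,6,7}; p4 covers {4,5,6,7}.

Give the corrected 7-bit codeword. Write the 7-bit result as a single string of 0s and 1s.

s1 (pos 1,3,5,7): 1⊕0⊕0⊕0 = 1
s2 (pos 2,3,6,7): 1⊕0⊕1⊕0 = 0
s4 (pos 4,5,6,7): 0⊕0⊕1⊕0 = 1
Syndrome s4…s1 = 101 → error at position 5.
Flip position 5: 1100010 → 1100110

1100110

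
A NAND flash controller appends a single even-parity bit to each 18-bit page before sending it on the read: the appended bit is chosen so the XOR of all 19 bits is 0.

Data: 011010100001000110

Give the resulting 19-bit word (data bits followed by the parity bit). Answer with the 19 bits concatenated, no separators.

0110101000010001101

XOR of the 18 data bits: 0⊕1⊕1⊕0⊕1⊕0⊕1⊕0⊕0⊕0⊕0⊕1⊕0⊕0⊕0⊕1⊕1⊕0 = 1
Parity bit = 1 (so all 19 bits XOR to 0).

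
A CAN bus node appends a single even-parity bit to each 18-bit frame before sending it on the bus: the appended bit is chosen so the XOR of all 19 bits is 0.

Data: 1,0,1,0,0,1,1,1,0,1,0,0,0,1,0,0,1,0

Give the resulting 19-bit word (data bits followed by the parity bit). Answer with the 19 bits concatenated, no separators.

1010011101000100100

XOR of the 18 data bits: 1⊕0⊕1⊕0⊕0⊕1⊕1⊕1⊕0⊕1⊕0⊕0⊕0⊕1⊕0⊕0⊕1⊕0 = 0
Parity bit = 0 (so all 19 bits XOR to 0).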